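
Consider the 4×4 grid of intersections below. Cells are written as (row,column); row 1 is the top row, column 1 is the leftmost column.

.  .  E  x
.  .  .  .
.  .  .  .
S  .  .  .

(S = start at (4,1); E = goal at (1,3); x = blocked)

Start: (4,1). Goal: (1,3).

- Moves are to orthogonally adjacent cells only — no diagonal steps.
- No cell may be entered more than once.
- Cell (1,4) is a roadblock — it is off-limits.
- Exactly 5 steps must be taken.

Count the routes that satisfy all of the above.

Need simple routes of exactly 5 moves from (4,1) to (1,3) (Manhattan distance 5, so 0 moves are spent on a detour and 0 undoing it).
Branch systematically from the start, pruning whenever the remaining move budget drops below the Manhattan distance to (1,3) or differs from it in parity. Grouping the completions by first move — via (3,1): 6; via (4,2): 4 — and summing: 6 + 4 = 10.
That gives 10 routes.

10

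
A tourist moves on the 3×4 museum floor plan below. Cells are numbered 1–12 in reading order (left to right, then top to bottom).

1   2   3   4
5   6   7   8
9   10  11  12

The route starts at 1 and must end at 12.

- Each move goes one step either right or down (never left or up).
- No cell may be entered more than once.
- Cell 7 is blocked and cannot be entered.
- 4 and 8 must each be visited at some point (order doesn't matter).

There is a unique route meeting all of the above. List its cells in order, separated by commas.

Moves only go right or down, so the column and row indices never decrease.
Route from 1: 3× right (reaching 4), 2× down (reaching 12) — 5 moves in all.
Check: all required cells visited.

1, 2, 3, 4, 8, 12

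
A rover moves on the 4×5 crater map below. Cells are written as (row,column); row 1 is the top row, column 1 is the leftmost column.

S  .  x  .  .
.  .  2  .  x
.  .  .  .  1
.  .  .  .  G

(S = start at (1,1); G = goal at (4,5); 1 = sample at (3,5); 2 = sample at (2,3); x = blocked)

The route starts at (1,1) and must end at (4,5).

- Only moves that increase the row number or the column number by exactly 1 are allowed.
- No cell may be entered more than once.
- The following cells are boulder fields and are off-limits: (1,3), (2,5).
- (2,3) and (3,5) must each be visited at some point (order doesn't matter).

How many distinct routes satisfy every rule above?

4

A right/down-only route from (1,1) to (4,5) makes exactly 3 down-moves and 4 right-moves in some order.
With no other constraints that would be C(7,3) = 35 routes.
A monotone route can only reach the required cells in the order (2,3), (3,5), so split there and multiply the segment counts (each segment already excludes blocked cells): (1,1)→(2,3): 2; (2,3)→(3,5): 2; (3,5)→(4,5): 1; product = 4.
That gives 4 routes.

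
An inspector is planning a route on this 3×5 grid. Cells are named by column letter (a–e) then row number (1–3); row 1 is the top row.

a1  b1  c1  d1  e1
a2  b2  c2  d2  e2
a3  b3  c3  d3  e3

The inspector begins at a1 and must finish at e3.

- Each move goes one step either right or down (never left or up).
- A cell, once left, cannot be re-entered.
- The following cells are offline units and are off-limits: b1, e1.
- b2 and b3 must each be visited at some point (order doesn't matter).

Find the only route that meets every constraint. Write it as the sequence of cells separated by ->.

Moves only go right or down, so the column and row indices never decrease.
Route from a1: down 1 to a2, right 1 to b2, down 1 to b3, right 3 to e3 — 6 moves in all.
Check: all required cells visited.

a1 -> a2 -> b2 -> b3 -> c3 -> d3 -> e3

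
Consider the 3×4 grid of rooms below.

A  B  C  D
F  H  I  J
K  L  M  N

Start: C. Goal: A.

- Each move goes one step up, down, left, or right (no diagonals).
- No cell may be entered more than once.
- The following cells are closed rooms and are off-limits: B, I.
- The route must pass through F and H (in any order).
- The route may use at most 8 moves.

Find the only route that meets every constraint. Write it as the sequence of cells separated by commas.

C, D, J, N, M, L, H, F, A

Any route must reach F and H and still end at A within 8 moves, so the order of the required stops is forced.
Route from C: right to D, 2× down (reaching N), 2× left (reaching L), up to H, left to F, up to A — 8 moves in all.
Check: all required cells visited; 8 ≤ 8 moves.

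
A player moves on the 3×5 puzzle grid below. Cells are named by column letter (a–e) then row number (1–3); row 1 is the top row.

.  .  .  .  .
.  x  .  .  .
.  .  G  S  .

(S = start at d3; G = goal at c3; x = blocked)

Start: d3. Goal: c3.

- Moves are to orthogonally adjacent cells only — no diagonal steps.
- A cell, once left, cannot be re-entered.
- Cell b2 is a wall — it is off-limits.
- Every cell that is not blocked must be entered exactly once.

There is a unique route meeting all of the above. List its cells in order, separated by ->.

d3 -> e3 -> e2 -> e1 -> d1 -> d2 -> c2 -> c1 -> b1 -> a1 -> a2 -> a3 -> b3 -> c3

Need to visit all 14 open cells exactly once, starting at d3 and ending at c3.
Route from d3: right to e3, 2× up (reaching e1), left to d1, down to d2, left to c2, up to c1, 2× left (reaching a1), 2× down (reaching a3), 2× right (reaching c3) — 13 moves in all.
Check: all 14 open cells covered.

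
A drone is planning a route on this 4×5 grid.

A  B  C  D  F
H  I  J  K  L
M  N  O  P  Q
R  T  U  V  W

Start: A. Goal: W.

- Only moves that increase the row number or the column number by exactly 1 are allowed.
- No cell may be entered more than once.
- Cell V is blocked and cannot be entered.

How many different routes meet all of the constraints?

A right/down-only route from A to W makes exactly 3 down-moves and 4 right-moves in some order.
With no other constraints that would be C(7,3) = 35 routes.
Subtract routes through each blocked cell (inclusion–exclusion for overlaps): − through V: 20 → 15.
That gives 15 routes.

15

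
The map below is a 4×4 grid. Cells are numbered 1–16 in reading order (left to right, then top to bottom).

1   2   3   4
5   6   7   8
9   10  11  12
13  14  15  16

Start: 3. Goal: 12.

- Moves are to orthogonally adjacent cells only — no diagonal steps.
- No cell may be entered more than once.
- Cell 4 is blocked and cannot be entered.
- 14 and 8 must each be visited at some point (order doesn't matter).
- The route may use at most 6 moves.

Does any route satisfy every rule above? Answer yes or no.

Even ignoring the no-revisit rule, getting from 3 to 12, taking the cheapest ordering 3 → 14 → 8 → 12 needs at least 4 + 4 + 1 = 9 moves (Manhattan distance per leg), which exceeds the 6-move limit.

no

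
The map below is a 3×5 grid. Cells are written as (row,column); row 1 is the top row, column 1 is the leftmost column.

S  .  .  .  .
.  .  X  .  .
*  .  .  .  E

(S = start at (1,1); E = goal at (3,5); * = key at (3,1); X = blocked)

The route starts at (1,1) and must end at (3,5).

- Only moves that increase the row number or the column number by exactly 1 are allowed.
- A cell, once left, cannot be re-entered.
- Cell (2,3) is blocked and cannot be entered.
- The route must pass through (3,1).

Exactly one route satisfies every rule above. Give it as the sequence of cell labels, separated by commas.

(1,1), (2,1), (3,1), (3,2), (3,3), (3,4), (3,5)

Moves only go right or down, so the column and row indices never decrease.
Route from (1,1): down 2 to (3,1), right 4 to (3,5) — 6 moves in all.
Check: all required cells visited.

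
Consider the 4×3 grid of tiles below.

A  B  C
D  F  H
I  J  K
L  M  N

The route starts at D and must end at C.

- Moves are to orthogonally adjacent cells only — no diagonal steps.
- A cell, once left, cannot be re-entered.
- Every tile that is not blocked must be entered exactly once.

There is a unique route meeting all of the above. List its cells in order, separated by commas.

D, A, B, F, J, I, L, M, N, K, H, C

Need to visit all 12 open cells exactly once, starting at D and ending at C.
Cell A has only two open neighbours (D and B), so the path must pass straight through it: one of those is the cell it's entered from and the other is where it exits.
Route from D: up 1 to A, right 1 to B, down 2 to J, left 1 to I, down 1 to L, right 2 to N, up 3 to C — 11 moves in all.
Check: all 12 open cells covered.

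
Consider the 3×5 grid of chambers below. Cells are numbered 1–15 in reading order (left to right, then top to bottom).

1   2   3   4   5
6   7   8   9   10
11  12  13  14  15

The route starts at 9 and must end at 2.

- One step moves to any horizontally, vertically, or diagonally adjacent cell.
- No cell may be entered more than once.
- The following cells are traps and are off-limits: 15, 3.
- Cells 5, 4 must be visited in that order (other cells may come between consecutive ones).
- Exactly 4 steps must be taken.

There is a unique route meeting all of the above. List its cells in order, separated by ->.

9 -> 5 -> 4 -> 8 -> 2

The waypoints must appear in the order 5, 4, with no cell reused.
Route from 9: up-right 1 to 5, left 1 to 4, down-left 1 to 8, up-left 1 to 2 — 4 moves in all.
Check: order respected (5 at step 1, 4 at step 2); 4 moves as required.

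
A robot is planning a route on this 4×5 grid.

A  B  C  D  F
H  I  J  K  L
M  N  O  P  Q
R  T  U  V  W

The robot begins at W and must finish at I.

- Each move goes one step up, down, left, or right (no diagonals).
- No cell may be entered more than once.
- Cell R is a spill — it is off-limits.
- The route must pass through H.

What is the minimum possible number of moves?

7

Any route passes through H somewhere between W and I. Summing Manhattan distances along the two legs (W → H → I) gives a lower bound of 6 + 1 = 7 moves.
A route of 7 moves achieves this: W → Q → P → O → N → M → H → I.
Since 7 matches the lower bound, it is optimal.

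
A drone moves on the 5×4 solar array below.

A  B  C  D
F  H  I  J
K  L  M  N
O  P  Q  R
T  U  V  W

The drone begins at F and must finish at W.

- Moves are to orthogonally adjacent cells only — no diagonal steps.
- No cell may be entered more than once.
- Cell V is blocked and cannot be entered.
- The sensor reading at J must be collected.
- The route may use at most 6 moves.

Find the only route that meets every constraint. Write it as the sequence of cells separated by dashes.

Any route must reach J and still end at W within 6 moves, so the order of the required stops is forced.
Route from F: 3× right (reaching J), 3× down (reaching W) — 6 moves in all.
Check: all required cells visited; 6 ≤ 6 moves.

F - H - I - J - N - R - W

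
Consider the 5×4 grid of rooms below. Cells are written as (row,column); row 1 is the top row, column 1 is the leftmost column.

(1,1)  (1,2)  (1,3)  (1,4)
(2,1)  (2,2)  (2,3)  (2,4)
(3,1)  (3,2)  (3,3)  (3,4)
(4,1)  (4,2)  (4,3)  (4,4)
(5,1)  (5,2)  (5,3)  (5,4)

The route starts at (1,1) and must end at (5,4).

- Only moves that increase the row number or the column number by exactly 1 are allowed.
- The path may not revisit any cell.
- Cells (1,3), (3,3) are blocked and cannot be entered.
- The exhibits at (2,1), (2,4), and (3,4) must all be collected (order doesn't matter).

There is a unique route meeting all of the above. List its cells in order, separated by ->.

(1,1) -> (2,1) -> (2,2) -> (2,3) -> (2,4) -> (3,4) -> (4,4) -> (5,4)

Moves only go right or down, so the column and row indices never decrease.
Route from (1,1): down to (2,1), 3× right (reaching (2,4)), 3× down (reaching (5,4)) — 7 moves in all.
Check: all required cells visited.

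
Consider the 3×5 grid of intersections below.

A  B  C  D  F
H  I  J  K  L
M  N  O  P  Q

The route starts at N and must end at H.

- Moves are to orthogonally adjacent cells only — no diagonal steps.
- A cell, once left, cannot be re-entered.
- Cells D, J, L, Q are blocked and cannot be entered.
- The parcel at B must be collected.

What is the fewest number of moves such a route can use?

4

Any route passes through B somewhere between N and H. Summing Manhattan distances along the two legs (N → B → H) gives a lower bound of 2 + 2 = 4 moves.
A route of 4 moves achieves this: N → I → B → A → H.
Since 4 matches the lower bound, it is optimal.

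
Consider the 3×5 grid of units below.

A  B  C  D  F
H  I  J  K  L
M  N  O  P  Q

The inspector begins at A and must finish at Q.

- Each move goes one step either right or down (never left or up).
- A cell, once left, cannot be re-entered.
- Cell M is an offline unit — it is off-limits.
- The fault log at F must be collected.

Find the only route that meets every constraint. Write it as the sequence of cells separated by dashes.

A - B - C - D - F - L - Q

Moves only go right or down, so the column and row indices never decrease.
Route from A: 4× right (reaching F), 2× down (reaching Q) — 6 moves in all.
Check: all required cells visited.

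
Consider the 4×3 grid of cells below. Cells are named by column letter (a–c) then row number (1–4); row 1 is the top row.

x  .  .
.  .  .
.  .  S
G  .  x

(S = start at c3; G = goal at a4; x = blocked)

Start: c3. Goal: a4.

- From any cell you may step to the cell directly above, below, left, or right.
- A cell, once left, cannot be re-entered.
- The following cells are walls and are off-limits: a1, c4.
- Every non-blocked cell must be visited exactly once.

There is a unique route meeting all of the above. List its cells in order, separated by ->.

Need to visit all 10 open cells exactly once, starting at c3 and ending at a4.
Cell c1 has only two open neighbours (c2 and b1), so the path must pass straight through it: one of those is the cell it's entered from and the other is where it exits.
Route from c3: 2× up (reaching c1), left to b1, down to b2, left to a2, down to a3, right to b3, down to b4, left to a4 — 9 moves in all.
Check: all 10 open cells covered.

c3 -> c2 -> c1 -> b1 -> b2 -> a2 -> a3 -> b3 -> b4 -> a4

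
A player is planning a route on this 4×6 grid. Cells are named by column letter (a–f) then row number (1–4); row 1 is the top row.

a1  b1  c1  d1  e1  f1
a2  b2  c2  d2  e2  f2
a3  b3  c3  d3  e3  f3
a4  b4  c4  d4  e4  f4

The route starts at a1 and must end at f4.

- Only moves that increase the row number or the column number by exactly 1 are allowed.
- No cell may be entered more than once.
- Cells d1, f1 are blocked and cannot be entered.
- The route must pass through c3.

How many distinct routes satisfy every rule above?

A right/down-only route from a1 to f4 makes exactly 3 down-moves and 5 right-moves in some order.
With no other constraints that would be C(8,3) = 56 routes.
Split at c3 and multiply the segment counts (each segment already excludes blocked cells): a1→c3: 6; c3→f4: 4; product = 24.
That gives 24 routes.

24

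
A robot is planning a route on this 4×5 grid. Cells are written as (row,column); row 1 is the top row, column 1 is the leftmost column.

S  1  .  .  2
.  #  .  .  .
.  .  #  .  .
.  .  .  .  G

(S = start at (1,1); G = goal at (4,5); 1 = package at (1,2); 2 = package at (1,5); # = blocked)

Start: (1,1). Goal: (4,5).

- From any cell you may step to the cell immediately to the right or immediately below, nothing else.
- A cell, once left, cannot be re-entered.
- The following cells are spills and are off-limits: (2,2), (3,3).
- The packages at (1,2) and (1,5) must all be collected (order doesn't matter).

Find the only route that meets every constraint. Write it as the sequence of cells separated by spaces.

Moves only go right or down, so the column and row indices never decrease.
Route from (1,1): 4× right (reaching (1,5)), 3× down (reaching (4,5)) — 7 moves in all.
Check: all required cells visited.

(1,1) (1,2) (1,3) (1,4) (1,5) (2,5) (3,5) (4,5)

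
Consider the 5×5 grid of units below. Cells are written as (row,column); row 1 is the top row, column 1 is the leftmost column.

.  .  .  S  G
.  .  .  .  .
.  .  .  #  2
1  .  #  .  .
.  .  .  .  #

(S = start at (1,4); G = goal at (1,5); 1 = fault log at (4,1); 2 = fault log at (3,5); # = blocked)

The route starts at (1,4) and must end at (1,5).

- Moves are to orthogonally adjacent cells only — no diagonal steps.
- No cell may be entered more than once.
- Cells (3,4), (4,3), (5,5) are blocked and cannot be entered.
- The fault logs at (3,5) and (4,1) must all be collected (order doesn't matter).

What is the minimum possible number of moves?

15

Any route passes through (3,5) and (4,1) in some order between (1,4) and (1,5). Summing Manhattan distances along each leg and taking the cheapest ordering ((1,4) → (4,1) → (3,5) → (1,5)) gives a lower bound of 6 + 5 + 2 = 13 moves.
That bound ignores the blocked cells. Measuring each leg by the fewest moves that actually steer around them ((1,4)→(4,1): 6; (4,1)→(3,5): 7; (3,5)→(1,5): 2) raises the lower bound to 15.
A route of 15 moves exists: (1,4) → (2,4) → (2,3) → (3,3) → (3,2) → (4,2) → (4,1) → (5,1) → (5,2) → (5,3) → (5,4) → (4,4) → (4,5) → (3,5) → (2,5) → (1,5).
Since 15 matches that lower bound, it is optimal.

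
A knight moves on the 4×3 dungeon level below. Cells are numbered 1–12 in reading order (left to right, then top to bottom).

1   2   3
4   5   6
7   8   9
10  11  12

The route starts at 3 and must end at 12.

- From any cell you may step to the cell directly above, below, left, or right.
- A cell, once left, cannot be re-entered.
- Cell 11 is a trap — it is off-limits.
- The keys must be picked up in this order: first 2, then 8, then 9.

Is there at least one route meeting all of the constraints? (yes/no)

yes

One route that works: 3 → 2 → 5 → 8 → 9 → 12.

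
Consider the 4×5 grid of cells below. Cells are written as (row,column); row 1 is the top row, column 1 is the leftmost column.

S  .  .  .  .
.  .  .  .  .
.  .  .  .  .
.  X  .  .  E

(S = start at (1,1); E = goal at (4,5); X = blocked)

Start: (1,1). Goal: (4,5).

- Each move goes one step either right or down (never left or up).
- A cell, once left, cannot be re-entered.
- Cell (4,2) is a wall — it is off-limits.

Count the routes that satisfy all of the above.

A right/down-only route from (1,1) to (4,5) makes exactly 3 down-moves and 4 right-moves in some order.
With no other constraints that would be C(7,3) = 35 routes.
Subtract routes through each blocked cell (inclusion–exclusion for overlaps): − through (4,2): 4 → 31.
That gives 31 routes.

31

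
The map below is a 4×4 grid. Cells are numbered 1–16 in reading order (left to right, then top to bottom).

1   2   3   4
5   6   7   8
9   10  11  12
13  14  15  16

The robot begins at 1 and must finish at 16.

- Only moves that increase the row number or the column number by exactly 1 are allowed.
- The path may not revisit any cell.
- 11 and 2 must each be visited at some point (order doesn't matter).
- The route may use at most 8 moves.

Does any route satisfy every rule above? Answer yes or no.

One route that works: 1 → 2 → 6 → 10 → 11 → 15 → 16.

yes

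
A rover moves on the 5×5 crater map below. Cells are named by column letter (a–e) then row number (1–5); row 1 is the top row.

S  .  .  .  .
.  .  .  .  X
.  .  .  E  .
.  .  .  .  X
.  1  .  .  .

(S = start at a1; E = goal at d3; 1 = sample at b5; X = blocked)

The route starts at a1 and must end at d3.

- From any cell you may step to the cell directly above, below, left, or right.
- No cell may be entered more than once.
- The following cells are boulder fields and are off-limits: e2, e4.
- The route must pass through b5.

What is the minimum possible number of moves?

9

Any route passes through b5 somewhere between a1 and d3. Summing Manhattan distances along the two legs (a1 → b5 → d3) gives a lower bound of 5 + 4 = 9 moves.
A route of 9 moves achieves this: a1 → a2 → a3 → a4 → a5 → b5 → b4 → b3 → c3 → d3.
Since 9 matches the lower bound, it is optimal.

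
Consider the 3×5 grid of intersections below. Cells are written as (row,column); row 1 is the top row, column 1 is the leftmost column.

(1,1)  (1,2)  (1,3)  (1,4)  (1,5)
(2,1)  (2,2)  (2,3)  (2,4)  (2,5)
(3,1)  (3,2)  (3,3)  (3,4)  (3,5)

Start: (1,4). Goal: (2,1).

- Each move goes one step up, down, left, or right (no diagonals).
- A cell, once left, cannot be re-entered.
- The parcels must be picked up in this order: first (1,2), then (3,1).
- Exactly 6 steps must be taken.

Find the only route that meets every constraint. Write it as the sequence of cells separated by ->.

(1,4) -> (1,3) -> (1,2) -> (2,2) -> (3,2) -> (3,1) -> (2,1)

The waypoints must appear in the order (1,2), (3,1), with no cell reused.
Route from (1,4): left 2 to (1,2), down 2 to (3,2), left 1 to (3,1), up 1 to (2,1) — 6 moves in all.
Check: order respected ((1,2) at step 2, (3,1) at step 5); 6 moves as required.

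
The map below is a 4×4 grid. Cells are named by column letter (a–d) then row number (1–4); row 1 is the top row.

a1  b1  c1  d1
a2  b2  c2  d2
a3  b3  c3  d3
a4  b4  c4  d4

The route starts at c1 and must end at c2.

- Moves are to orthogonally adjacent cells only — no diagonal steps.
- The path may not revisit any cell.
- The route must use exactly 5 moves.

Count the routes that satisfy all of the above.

3

Need simple routes of exactly 5 moves from c1 to c2 (Manhattan distance 1, so 2 moves are spent on a detour and 2 undoing it).
Enumerating: c1 b1 b2 b3 c3 c2 | c1 b1 a1 a2 b2 c2 | c1 d1 d2 d3 c3 c2.
That gives 3 routes.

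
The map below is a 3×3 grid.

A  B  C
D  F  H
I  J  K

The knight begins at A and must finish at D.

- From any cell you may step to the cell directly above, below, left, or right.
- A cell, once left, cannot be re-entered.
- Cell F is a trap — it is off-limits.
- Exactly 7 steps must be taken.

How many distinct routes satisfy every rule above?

1

Need simple routes of exactly 7 moves from A to D (Manhattan distance 1, so 3 moves are spent on a detour and 3 undoing it).
Enumerating: A B C H K J I D.
That gives 1 route.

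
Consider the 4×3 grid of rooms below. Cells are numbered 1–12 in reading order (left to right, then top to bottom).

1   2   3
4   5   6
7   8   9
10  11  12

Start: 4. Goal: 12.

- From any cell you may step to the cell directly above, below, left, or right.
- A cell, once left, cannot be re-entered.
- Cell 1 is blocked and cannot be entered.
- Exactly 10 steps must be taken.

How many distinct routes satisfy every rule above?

2

Need simple routes of exactly 10 moves from 4 to 12 (Manhattan distance 4, so 3 moves are spent on a detour and 3 undoing it).
Enumerating: 4 7 10 11 8 5 2 3 6 9 12 | 4 5 2 3 6 9 8 7 10 11 12.
That gives 2 routes.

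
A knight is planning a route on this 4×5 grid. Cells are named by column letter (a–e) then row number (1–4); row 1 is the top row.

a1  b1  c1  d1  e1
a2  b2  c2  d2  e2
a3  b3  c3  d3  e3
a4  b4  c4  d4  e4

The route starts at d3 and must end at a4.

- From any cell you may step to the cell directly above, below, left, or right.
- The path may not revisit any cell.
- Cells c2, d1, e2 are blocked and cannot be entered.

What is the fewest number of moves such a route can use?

The Manhattan distance from d3 to a4 is |3−4| + |4−1| = 4, so at least 4 moves are needed.
A route of 4 moves achieves this: d3 → d4 → c4 → b4 → a4.
Since 4 matches the lower bound, it is optimal.

4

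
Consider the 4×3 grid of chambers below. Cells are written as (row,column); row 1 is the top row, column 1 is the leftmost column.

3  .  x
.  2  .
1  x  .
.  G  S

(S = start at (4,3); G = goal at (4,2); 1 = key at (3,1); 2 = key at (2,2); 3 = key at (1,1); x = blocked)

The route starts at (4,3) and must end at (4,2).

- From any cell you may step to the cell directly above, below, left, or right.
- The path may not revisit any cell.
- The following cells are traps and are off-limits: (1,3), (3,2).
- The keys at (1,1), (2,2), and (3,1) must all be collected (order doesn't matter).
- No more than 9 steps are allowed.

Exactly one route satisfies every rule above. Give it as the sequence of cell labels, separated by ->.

The budget equals the shortest possible length, so every move has to be on a shortest route through the required cells.
Route from (4,3): up 2 to (2,3), left 1 to (2,2), up 1 to (1,2), left 1 to (1,1), down 3 to (4,1), right 1 to (4,2) — 9 moves in all.
Check: all required cells visited; 9 ≤ 9 moves.

(4,3) -> (3,3) -> (2,3) -> (2,2) -> (1,2) -> (1,1) -> (2,1) -> (3,1) -> (4,1) -> (4,2)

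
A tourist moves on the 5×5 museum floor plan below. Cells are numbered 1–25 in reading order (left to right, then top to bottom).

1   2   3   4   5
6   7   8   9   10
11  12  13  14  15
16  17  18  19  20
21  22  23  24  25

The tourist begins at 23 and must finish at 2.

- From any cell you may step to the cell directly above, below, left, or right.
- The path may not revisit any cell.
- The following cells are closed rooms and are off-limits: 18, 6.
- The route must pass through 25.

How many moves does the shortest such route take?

9

Any route passes through 25 somewhere between 23 and 2. Summing Manhattan distances along the two legs (23 → 25 → 2) gives a lower bound of 2 + 7 = 9 moves.
A route of 9 moves achieves this: 23 → 24 → 25 → 20 → 15 → 10 → 5 → 4 → 3 → 2.
Since 9 matches the lower bound, it is optimal.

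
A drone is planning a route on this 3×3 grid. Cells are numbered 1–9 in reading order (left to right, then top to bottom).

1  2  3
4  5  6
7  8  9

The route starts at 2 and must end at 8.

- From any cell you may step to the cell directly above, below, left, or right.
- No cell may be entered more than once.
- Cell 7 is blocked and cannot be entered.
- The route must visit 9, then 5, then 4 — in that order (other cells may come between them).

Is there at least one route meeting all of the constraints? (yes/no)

no

Ignoring the required order, 1 revisit-free route from 2 to 8 passes through all of 9, 5, and 4; the waypoint orders that occur are 4 → 5 → 9 (1) — never 9 → 5 → 4.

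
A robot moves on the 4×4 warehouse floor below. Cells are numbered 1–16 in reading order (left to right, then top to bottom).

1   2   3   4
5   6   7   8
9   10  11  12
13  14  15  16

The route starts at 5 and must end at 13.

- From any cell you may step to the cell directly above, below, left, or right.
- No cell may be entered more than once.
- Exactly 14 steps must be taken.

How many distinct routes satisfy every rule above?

12

Need simple routes of exactly 14 moves from 5 to 13 (Manhattan distance 2, so 6 moves are spent on a detour and 6 undoing it).
Branch systematically from the start, pruning whenever the remaining move budget drops below the Manhattan distance to 13 or differs from it in parity. Grouping the completions by first move — via 1: 9; via 9: 2; via 6: 1 — and summing: 9 + 2 + 1 = 12.
That gives 12 routes.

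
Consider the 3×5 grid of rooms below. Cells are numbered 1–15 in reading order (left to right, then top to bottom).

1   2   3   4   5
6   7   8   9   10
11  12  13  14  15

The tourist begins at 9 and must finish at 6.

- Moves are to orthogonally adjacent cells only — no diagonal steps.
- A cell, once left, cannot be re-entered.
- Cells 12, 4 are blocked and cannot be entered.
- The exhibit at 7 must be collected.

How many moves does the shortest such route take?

3

Any route passes through 7 somewhere between 9 and 6. Summing Manhattan distances along the two legs (9 → 7 → 6) gives a lower bound of 2 + 1 = 3 moves.
A route of 3 moves achieves this: 9 → 8 → 7 → 6.
Since 3 matches the lower bound, it is optimal.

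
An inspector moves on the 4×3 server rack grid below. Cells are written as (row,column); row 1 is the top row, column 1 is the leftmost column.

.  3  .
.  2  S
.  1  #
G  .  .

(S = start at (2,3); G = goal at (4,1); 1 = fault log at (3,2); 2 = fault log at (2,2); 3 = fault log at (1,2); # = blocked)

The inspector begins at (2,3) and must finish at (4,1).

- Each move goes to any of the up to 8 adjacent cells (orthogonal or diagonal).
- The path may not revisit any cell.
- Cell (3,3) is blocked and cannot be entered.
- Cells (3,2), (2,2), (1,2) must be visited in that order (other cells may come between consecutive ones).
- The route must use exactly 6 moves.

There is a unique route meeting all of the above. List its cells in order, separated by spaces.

The waypoints must appear in the order (3,2), (2,2), (1,2), with no cell reused.
Route from (2,3): down-left 1 to (3,2), up 2 to (1,2), down-left 1 to (2,1), down 2 to (4,1) — 6 moves in all.
Check: order respected (1 at step 1, 2 at step 2, 3 at step 3); 6 moves as required.

(2,3) (3,2) (2,2) (1,2) (2,1) (3,1) (4,1)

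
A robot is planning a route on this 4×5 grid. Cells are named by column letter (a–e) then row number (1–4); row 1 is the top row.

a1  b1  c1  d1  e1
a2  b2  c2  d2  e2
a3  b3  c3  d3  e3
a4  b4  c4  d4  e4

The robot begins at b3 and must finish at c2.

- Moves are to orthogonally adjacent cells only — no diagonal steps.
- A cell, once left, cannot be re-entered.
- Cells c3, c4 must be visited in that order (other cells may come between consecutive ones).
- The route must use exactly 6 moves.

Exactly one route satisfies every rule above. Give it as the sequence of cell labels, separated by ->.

The waypoints must appear in the order c3, c4, with no cell reused.
Route from b3: right to c3, down to c4, right to d4, 2× up (reaching d2), left to c2 — 6 moves in all.
Check: order respected (c3 at step 1, c4 at step 2); 6 moves as required.

b3 -> c3 -> c4 -> d4 -> d3 -> d2 -> c2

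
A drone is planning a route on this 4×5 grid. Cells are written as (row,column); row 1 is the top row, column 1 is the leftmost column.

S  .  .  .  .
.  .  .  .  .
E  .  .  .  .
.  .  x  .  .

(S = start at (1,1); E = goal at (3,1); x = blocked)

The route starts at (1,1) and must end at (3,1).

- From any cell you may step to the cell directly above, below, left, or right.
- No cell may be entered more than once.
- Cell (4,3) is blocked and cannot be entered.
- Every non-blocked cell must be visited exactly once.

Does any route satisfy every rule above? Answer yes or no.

One route that works: (1,1) → (2,1) → (2,2) → (1,2) → (1,3) → (2,3) → (2,4) → (1,4) → (1,5) → (2,5) → (3,5) → (4,5) → (4,4) → (3,4) → (3,3) → (3,2) → (4,2) → (4,1) → (3,1).

yes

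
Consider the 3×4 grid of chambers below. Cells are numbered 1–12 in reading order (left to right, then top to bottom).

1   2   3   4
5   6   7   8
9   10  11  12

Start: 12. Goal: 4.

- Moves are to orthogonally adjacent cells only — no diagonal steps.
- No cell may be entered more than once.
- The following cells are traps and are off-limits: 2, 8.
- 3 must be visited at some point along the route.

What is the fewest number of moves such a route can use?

4

Any route passes through 3 somewhere between 12 and 4. Summing Manhattan distances along the two legs (12 → 3 → 4) gives a lower bound of 3 + 1 = 4 moves.
A route of 4 moves achieves this: 12 → 11 → 7 → 3 → 4.
Since 4 matches the lower bound, it is optimal.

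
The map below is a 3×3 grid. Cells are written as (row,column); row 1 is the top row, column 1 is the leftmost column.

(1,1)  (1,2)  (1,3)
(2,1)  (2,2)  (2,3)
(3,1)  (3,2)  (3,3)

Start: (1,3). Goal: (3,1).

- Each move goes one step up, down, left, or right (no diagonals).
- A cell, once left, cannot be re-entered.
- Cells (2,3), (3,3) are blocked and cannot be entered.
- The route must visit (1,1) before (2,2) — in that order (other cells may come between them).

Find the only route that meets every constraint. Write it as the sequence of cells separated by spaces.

The waypoints must appear in the order (1,1), (2,2), with no cell reused.
Route from (1,3): left 2 to (1,1), down 1 to (2,1), right 1 to (2,2), down 1 to (3,2), left 1 to (3,1) — 6 moves in all.
Check: order respected ((1,1) at step 2, (2,2) at step 4).

(1,3) (1,2) (1,1) (2,1) (2,2) (3,2) (3,1)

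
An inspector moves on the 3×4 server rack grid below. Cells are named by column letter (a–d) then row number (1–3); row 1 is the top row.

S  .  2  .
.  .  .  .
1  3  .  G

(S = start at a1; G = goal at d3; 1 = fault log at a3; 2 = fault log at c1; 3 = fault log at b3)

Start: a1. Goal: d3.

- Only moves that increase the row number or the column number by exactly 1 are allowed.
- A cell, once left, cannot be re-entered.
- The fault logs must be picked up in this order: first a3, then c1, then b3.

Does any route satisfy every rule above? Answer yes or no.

c1 lies above a3, so going from a3 to c1 would need an upward move — but moves only go right/down, so a3 cannot be visited before c1.

no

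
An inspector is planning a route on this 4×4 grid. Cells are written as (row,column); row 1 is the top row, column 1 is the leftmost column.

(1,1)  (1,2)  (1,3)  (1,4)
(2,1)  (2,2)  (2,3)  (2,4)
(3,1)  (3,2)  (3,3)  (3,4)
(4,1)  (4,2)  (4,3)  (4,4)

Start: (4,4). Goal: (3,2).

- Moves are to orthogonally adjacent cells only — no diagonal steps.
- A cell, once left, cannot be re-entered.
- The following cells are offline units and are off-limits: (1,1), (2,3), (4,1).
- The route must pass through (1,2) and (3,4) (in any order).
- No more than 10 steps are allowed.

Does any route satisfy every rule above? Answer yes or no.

yes

One route that works: (4,4) → (3,4) → (2,4) → (1,4) → (1,3) → (1,2) → (2,2) → (3,2).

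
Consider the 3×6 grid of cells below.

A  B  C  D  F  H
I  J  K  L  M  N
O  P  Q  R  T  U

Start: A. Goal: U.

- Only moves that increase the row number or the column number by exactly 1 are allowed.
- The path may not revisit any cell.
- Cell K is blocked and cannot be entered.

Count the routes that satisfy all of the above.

A right/down-only route from A to U makes exactly 2 down-moves and 5 right-moves in some order.
With no other constraints that would be C(7,2) = 21 routes.
Subtract routes through each blocked cell (inclusion–exclusion for overlaps): − through K: 12 → 9.
That gives 9 routes.

9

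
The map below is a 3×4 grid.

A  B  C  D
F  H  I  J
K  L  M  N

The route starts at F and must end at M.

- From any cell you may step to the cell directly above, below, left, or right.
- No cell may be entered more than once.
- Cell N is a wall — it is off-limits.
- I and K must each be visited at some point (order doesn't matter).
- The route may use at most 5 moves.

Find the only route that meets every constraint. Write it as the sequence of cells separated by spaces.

The budget equals the shortest possible length, so every move has to be on a shortest route through the required cells.
Route from F: down 1 to K, right 1 to L, up 1 to H, right 1 to I, down 1 to M — 5 moves in all.
Check: all required cells visited; 5 ≤ 5 moves.

F K L H I M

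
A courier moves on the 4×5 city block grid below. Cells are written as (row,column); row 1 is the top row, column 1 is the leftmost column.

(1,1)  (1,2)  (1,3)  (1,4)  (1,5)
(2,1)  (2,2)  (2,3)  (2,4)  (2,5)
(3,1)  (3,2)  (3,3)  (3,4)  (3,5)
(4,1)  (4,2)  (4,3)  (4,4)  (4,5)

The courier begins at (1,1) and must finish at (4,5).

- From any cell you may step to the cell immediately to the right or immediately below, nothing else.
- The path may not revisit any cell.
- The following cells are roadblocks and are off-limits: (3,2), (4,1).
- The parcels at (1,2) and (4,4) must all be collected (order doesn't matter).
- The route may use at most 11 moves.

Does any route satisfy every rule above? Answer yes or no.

One route that works: (1,1) → (1,2) → (2,2) → (2,3) → (3,3) → (4,3) → (4,4) → (4,5).

yes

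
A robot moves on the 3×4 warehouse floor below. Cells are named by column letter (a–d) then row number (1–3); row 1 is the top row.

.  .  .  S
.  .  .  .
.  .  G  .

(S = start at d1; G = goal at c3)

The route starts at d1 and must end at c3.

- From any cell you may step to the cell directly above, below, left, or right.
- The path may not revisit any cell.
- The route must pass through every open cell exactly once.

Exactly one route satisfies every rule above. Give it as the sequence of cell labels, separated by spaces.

Need to visit all 12 open cells exactly once, starting at d1 and ending at c3.
Cell a3 has only two open neighbours (a2 and b3), so the path must pass straight through it: one of those is the cell it's entered from and the other is where it exits.
Route from d1: 3× left (reaching a1), 2× down (reaching a3), right to b3, up to b2, 2× right (reaching d2), down to d3, left to c3 — 11 moves in all.
Check: all 12 open cells covered.

d1 c1 b1 a1 a2 a3 b3 b2 c2 d2 d3 c3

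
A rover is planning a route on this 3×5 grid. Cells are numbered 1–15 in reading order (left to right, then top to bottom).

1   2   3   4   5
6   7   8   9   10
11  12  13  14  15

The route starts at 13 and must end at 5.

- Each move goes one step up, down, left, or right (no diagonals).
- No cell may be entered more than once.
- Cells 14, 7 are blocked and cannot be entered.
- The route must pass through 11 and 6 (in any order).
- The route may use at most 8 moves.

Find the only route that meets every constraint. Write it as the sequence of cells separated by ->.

13 -> 12 -> 11 -> 6 -> 1 -> 2 -> 3 -> 4 -> 5

Any route must reach 11 and 6 and still end at 5 within 8 moves, so the order of the required stops is forced.
Route from 13: left 2 to 11, up 2 to 1, right 4 to 5 — 8 moves in all.
Check: all required cells visited; 8 ≤ 8 moves.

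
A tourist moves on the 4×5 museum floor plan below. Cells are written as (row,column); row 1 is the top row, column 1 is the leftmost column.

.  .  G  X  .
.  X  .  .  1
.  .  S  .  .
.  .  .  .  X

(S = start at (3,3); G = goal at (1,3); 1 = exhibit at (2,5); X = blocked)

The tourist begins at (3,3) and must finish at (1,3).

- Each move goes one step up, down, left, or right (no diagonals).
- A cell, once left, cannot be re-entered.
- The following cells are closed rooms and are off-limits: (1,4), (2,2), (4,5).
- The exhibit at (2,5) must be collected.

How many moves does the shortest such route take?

6

Any route passes through (2,5) somewhere between (3,3) and (1,3). Summing Manhattan distances along the two legs ((3,3) → (2,5) → (1,3)) gives a lower bound of 3 + 3 = 6 moves.
A route of 6 moves achieves this: (3,3) → (3,4) → (3,5) → (2,5) → (2,4) → (2,3) → (1,3).
Since 6 matches the lower bound, it is optimal.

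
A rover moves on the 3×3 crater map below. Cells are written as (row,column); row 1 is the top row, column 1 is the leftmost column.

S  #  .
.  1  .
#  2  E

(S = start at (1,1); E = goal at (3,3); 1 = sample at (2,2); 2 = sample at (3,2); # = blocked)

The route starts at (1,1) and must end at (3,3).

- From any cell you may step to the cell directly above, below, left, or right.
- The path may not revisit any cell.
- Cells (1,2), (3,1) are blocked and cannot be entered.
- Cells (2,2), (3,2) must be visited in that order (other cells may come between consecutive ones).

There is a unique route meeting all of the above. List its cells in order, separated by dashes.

(1,1) - (2,1) - (2,2) - (3,2) - (3,3)

The waypoints must appear in the order (2,2), (3,2), with no cell reused.
Route from (1,1): down to (2,1), right to (2,2), down to (3,2), right to (3,3) — 4 moves in all.
Check: order respected (1 at step 2, 2 at step 3).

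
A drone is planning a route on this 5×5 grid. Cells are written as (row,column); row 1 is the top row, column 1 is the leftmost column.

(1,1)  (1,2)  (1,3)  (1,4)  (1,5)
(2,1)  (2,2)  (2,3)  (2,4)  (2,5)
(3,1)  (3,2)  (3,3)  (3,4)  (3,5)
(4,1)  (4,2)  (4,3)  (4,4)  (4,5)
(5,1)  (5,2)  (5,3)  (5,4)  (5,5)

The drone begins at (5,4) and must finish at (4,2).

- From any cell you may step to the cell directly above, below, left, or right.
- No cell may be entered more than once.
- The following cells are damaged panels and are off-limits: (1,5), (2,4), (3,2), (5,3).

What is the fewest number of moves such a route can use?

The Manhattan distance from (5,4) to (4,2) is |5−4| + |4−2| = 3, so at least 3 moves are needed.
A route of 3 moves achieves this: (5,4) → (4,4) → (4,3) → (4,2).
Since 3 matches the lower bound, it is optimal.

3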